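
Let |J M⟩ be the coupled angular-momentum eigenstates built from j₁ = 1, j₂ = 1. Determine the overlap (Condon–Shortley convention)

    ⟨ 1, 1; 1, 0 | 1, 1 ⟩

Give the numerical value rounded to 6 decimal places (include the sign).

+√(1/2) = +0.707107

√[3·1!1!1!/4! · 2!0!1!1!2!0!] = √(1/2)
  +(−1)^0/∏(0,1,0,1,1,0)! = 1  (running 1)
⟨..|..⟩ = √(1/2)·(1) = +0.707107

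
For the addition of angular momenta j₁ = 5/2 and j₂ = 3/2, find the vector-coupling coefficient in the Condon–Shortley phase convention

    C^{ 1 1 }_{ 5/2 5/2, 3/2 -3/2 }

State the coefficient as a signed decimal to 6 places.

+0.707107

√[3·3!2!0!/6! · 5!0!0!3!2!0!] = √(72)
  +(−1)^0/∏(0,3,0,0,2,0)! = 1/12  (running 1/12)
⟨..|..⟩ = √(72)·(1/12) = +0.707107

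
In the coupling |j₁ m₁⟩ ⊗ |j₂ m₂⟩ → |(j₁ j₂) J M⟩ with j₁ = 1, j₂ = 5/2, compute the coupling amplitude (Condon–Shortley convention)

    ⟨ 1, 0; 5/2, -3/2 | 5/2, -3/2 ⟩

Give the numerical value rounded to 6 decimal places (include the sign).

+0.507093

√[6·1!1!4!/7! · 1!1!1!4!1!4!] = √(576/35)
  +(−1)^0/∏(0,1,1,1,0,3)! = 1/6  (running 1/6)
  +(−1)^1/∏(1,0,0,0,1,4)! = -1/24  (running 1/8)
⟨..|..⟩ = √(576/35)·(1/8) = +0.507093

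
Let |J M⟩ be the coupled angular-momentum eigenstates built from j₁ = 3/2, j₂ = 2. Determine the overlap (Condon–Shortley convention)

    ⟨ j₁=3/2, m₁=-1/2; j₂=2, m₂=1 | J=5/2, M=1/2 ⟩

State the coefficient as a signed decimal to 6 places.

triangle: 1!×2!×3!/7! = 12/5040
(j±m)!: 1!×2!×3!×1!×3!×2! = 144
prefactor² = (2J+1)×Δ×N² = 72/35
  k=0: +1/(0!×1!×2!×3!×0!×0!) = 1/12
  k=1: −1/(1!×0!×1!×2!×1!×1!) = -1/2
Σ = -5/12  ⇒  CG² = 72/35×(-5/12)² = 5/14
CG = −√(5/14) = -0.597614

−√(5/14) ≈ -0.597614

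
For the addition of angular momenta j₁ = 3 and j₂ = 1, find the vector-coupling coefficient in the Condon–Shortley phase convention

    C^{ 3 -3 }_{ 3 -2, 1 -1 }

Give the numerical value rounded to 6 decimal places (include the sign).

triangle: 1!*5!*1!/8! = 120/40320
(j±m)!: 1!*5!*0!*2!*0!*6! = 172800
prefactor² = (2J+1)*Δ*N² = 3600
  k=0: +1/(0!*1!*5!*0!*0!*1!) = 1/120
Σ = 1/120  ⇒  CG² = 3600*1/120² = 1/4
CG = +√(1/4) = +0.500000

+√(1/4) = +0.500000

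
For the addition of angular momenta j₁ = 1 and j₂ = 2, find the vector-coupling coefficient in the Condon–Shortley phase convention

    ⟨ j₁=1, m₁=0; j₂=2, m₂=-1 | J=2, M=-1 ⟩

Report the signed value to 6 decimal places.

j₁+j₂−J=1  J+j₁−j₂=1  J−j₁+j₂=3  j₁+j₂+J+1=6
(j₁±m₁, j₂±m₂, J±M) = (1,1,1,3,1,3)
P² = 3/2
sum k=0..1:
  [0] +1/2 = 1/2
  [1] −1/6 = -1/6
S = 1/3
C² = P²·S² = 1/6 ; C = +0.408248

+0.408248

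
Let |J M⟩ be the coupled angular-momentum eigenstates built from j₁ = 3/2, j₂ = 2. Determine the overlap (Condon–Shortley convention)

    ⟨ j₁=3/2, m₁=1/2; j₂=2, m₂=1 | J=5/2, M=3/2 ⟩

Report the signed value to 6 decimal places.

-0.169031  (= −√(1/35))

j₁+j₂−J=1  J+j₁−j₂=2  J−j₁+j₂=3  j₁+j₂+J+1=7
(j₁±m₁, j₂±m₂, J±M) = (2,1,3,1,4,1)
P² = 144/35
sum k=0..1:
  [0] +1/6 = 1/6
  [1] −1/4 = -1/4
S = -1/12
C² = P²·S² = 1/35 ; C = -0.169031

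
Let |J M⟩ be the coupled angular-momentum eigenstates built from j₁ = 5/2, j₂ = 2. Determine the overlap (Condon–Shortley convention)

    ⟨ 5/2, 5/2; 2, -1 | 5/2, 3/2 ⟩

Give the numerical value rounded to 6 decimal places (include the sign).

√[6·2!3!2!/8! · 5!0!1!3!4!1!] = √(432/7)
  +(−1)^0/∏(0,2,0,1,3,1)! = 1/12  (running 1/12)
⟨..|..⟩ = √(432/7)·(1/12) = +0.654654

+0.654654  (= +√(3/7))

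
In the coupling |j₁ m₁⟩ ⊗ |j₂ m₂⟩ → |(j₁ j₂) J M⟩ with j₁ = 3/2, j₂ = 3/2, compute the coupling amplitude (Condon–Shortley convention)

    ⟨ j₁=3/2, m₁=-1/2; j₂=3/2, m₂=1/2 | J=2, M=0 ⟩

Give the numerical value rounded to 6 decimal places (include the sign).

-0.500000  (= −√(1/4))

j₁+j₂−J=1  J+j₁−j₂=2  J−j₁+j₂=2  j₁+j₂+J+1=6
(j₁±m₁, j₂±m₂, J±M) = (1,2,2,1,2,2)
P² = 4/9
sum k=0..1:
  [0] +1/4 = 1/4
  [1] −1/1 = -1
S = -3/4
C² = P²·S² = 1/4 ; C = -0.500000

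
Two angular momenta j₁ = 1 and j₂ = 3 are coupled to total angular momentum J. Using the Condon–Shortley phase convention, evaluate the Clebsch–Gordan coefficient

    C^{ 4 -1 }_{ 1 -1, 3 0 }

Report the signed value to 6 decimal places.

j₁+j₂−J=0  J+j₁−j₂=2  J−j₁+j₂=6  j₁+j₂+J+1=9
(j₁±m₁, j₂±m₂, J±M) = (0,2,3,3,3,5)
P² = 12960/7
sum k=0..0:
  [0] +1/72 = 1/72
S = 1/72
C² = P²·S² = 5/14 ; C = +0.597614

+0.597614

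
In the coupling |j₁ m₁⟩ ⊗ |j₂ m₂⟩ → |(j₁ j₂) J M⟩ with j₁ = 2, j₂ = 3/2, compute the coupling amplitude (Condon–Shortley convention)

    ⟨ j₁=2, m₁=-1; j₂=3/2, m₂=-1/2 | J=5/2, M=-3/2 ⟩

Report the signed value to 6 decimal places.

-0.169031  (= −√(1/35))

√[6·1!3!2!/7! · 1!3!1!2!1!4!] = √(144/35)
  +(−1)^0/∏(0,1,3,1,0,1)! = 1/6  (running 1/6)
  +(−1)^1/∏(1,0,2,0,1,2)! = -1/4  (running -1/12)
⟨..|..⟩ = √(144/35)·(-1/12) = -0.169031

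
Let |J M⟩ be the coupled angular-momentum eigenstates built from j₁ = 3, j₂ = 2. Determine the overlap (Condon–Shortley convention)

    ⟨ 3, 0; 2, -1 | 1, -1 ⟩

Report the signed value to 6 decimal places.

triangle: 4!*2!*0!/7! = 48/5040
(j±m)!: 3!*3!*1!*3!*0!*2! = 432
prefactor² = (2J+1)*Δ*N² = 432/35
  k=1: −1/(1!*3!*2!*0!*0!*0!) = -1/12
Σ = -1/12  ⇒  CG² = 432/35*(-1/12)² = 3/35
CG = −√(3/35) = -0.292770

-0.292770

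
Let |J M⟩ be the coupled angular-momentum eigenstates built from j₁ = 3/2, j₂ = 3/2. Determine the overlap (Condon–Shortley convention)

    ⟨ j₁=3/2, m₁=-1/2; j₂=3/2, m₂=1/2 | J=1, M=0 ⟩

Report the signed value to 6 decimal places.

−√(1/20) = -0.223607

√[3·2!1!1!/5! · 1!2!2!1!1!1!] = √(1/5)
  +(−1)^1/∏(1,1,1,1,0,0)! = -1  (running -1)
  +(−1)^2/∏(2,0,0,0,1,1)! = 1/2  (running -1/2)
⟨..|..⟩ = √(1/5)·(-1/2) = -0.223607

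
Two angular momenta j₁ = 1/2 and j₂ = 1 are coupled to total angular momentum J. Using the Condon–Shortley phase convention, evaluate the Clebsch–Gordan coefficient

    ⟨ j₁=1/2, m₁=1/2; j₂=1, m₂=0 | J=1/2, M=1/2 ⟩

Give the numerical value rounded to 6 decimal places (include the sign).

+0.577350  (= +√(1/3))

triangle: 1!×0!×1!/3! = 1/6
(j±m)!: 1!×0!×1!×1!×1!×0! = 1
prefactor² = (2J+1)×Δ×N² = 1/3
  k=0: +1/(0!×1!×0!×1!×0!×0!) = 1
Σ = 1  ⇒  CG² = 1/3×1² = 1/3
CG = +√(1/3) = +0.577350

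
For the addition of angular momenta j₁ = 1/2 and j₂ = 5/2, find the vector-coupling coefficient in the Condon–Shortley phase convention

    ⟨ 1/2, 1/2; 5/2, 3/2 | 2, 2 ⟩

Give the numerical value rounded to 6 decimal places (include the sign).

j₁+j₂−J=1  J+j₁−j₂=0  J−j₁+j₂=4  j₁+j₂+J+1=6
(j₁±m₁, j₂±m₂, J±M) = (1,0,4,1,4,0)
P² = 96
sum k=0..0:
  [0] +1/24 = 1/24
S = 1/24
C² = P²·S² = 1/6 ; C = +0.408248

+√(1/6) = +0.408248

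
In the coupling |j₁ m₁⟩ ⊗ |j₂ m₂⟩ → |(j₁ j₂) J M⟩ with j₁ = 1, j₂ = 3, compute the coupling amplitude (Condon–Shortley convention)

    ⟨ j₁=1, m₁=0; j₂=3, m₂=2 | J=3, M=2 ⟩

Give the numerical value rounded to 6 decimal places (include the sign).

j₁+j₂−J=1  J+j₁−j₂=1  J−j₁+j₂=5  j₁+j₂+J+1=8
(j₁±m₁, j₂±m₂, J±M) = (1,1,5,1,5,1)
P² = 300
sum k=0..1:
  [0] +1/120 = 1/120
  [1] −1/24 = -1/24
S = -1/30
C² = P²·S² = 1/3 ; C = -0.577350

−√(1/3) = -0.577350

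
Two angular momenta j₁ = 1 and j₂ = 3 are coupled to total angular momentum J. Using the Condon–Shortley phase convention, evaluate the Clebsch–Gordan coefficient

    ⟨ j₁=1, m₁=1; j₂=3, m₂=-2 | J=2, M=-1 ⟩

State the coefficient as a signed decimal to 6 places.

j₁+j₂−J=2  J+j₁−j₂=0  J−j₁+j₂=4  j₁+j₂+J+1=7
(j₁±m₁, j₂±m₂, J±M) = (2,0,1,5,1,3)
P² = 480/7
sum k=0..0:
  [0] +1/12 = 1/12
S = 1/12
C² = P²·S² = 10/21 ; C = +0.690066

+√(10/21) = +0.690066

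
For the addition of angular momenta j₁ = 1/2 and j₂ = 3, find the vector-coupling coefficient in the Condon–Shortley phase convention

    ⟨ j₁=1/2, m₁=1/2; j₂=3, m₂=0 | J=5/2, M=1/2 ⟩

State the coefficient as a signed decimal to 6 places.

triangle: 1!×0!×5!/7! = 120/5040
(j±m)!: 1!×0!×3!×3!×3!×2! = 432
prefactor² = (2J+1)×Δ×N² = 432/7
  k=0: +1/(0!×1!×0!×3!×0!×2!) = 1/12
Σ = 1/12  ⇒  CG² = 432/7×1/12² = 3/7
CG = +√(3/7) = +0.654654

+0.654654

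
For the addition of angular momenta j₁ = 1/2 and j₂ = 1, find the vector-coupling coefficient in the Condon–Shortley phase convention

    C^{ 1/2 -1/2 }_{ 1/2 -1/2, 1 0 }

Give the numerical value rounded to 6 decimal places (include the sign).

−√(1/3) = -0.577350

√[2·1!0!1!/3! · 0!1!1!1!0!1!] = √(1/3)
  +(−1)^1/∏(1,0,0,0,0,1)! = -1  (running -1)
⟨..|..⟩ = √(1/3)·(-1) = -0.577350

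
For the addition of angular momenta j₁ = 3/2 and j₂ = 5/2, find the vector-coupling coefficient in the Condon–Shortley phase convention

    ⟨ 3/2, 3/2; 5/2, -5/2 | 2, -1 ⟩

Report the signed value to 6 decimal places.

√[5·2!1!3!/7! · 3!0!0!5!1!3!] = √(360/7)
  +(−1)^0/∏(0,2,0,0,1,3)! = 1/12  (running 1/12)
⟨..|..⟩ = √(360/7)·(1/12) = +0.597614

+√(5/14) ≈ +0.597614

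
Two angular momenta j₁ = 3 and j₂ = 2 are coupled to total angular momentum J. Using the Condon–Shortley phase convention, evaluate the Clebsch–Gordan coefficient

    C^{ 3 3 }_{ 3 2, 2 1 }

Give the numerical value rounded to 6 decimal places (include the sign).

√[7·2!4!2!/9! · 5!1!3!1!6!0!] = √(960)
  +(−1)^1/∏(1,1,0,2,4,0)! = -1/48  (running -1/48)
⟨..|..⟩ = √(960)·(-1/48) = -0.645497

−√(5/12) = -0.645497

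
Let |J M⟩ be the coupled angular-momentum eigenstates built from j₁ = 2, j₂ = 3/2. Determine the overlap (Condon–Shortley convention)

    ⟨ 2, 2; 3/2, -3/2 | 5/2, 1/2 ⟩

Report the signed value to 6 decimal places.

+√(6/35) = +0.414039

√[6·1!3!2!/7! · 4!0!0!3!3!2!] = √(864/35)
  +(−1)^0/∏(0,1,0,0,3,2)! = 1/12  (running 1/12)
⟨..|..⟩ = √(864/35)·(1/12) = +0.414039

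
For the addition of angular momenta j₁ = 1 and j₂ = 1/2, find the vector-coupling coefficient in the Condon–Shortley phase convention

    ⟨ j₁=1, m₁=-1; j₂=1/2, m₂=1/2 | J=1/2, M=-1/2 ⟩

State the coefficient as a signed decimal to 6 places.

√[2·1!1!0!/3! · 0!2!1!0!0!1!] = √(2/3)
  +(−1)^1/∏(1,0,1,0,0,0)! = -1  (running -1)
⟨..|..⟩ = √(2/3)·(-1) = -0.816497

-0.816497  (= −√(2/3))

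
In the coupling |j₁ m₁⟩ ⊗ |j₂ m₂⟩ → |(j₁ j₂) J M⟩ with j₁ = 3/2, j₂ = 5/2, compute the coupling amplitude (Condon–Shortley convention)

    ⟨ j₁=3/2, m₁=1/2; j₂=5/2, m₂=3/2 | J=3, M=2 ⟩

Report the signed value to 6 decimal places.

-0.288675

triangle: 1!·2!·4!/8! = 48/40320
(j±m)!: 2!·1!·4!·1!·5!·1! = 5760
prefactor² = (2J+1)·Δ·N² = 48
  k=0: +1/(0!·1!·1!·4!·1!·0!) = 1/24
  k=1: −1/(1!·0!·0!·3!·2!·1!) = -1/12
Σ = -1/24  ⇒  CG² = 48·(-1/24)² = 1/12
CG = −√(1/12) = -0.288675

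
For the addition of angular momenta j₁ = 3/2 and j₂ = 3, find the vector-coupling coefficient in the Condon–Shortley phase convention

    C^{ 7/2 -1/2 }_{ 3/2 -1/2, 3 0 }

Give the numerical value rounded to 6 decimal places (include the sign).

-0.308607

√[8·1!2!5!/9! · 1!2!3!3!3!4!] = √(384/7)
  +(−1)^0/∏(0,1,2,3,0,2)! = 1/24  (running 1/24)
  +(−1)^1/∏(1,0,1,2,1,3)! = -1/12  (running -1/24)
⟨..|..⟩ = √(384/7)·(-1/24) = -0.308607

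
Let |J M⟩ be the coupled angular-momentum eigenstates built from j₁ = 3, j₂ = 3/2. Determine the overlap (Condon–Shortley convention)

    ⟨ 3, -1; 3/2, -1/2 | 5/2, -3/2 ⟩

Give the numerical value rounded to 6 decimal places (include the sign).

-0.591608  (= −√(7/20))

j₁+j₂−J=2  J+j₁−j₂=4  J−j₁+j₂=1  j₁+j₂+J+1=8
(j₁±m₁, j₂±m₂, J±M) = (2,4,1,2,1,4)
P² = 576/35
sum k=0..1:
  [0] +1/48 = 1/48
  [1] −1/6 = -1/6
S = -7/48
C² = P²·S² = 7/20 ; C = -0.591608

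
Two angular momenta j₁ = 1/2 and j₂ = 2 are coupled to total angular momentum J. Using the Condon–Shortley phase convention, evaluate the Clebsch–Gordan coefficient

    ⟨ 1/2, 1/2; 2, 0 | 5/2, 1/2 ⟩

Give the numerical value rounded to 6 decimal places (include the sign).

j₁+j₂−J=0  J+j₁−j₂=1  J−j₁+j₂=4  j₁+j₂+J+1=6
(j₁±m₁, j₂±m₂, J±M) = (1,0,2,2,3,2)
P² = 48/5
sum k=0..0:
  [0] +1/4 = 1/4
S = 1/4
C² = P²·S² = 3/5 ; C = +0.774597

+0.774597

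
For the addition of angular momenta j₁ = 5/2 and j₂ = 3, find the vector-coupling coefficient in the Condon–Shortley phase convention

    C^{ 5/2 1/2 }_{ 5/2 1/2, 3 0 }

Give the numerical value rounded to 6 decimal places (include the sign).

-0.276026  (= −√(8/105))

√[6·3!2!3!/9! · 3!2!3!3!3!2!] = √(216/35)
  +(−1)^0/∏(0,3,2,3,0,0)! = 1/72  (running 1/72)
  +(−1)^1/∏(1,2,1,2,1,1)! = -1/4  (running -17/72)
  +(−1)^2/∏(2,1,0,1,2,2)! = 1/8  (running -1/9)
⟨..|..⟩ = √(216/35)·(-1/9) = -0.276026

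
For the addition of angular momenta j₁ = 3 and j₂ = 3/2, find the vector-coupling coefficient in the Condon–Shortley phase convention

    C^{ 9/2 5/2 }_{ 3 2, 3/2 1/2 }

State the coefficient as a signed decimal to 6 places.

+0.707107  (= +√(1/2))

j₁+j₂−J=0  J+j₁−j₂=6  J−j₁+j₂=3  j₁+j₂+J+1=10
(j₁±m₁, j₂±m₂, J±M) = (5,1,2,1,7,2)
P² = 28800
sum k=0..0:
  [0] +1/240 = 1/240
S = 1/240
C² = P²·S² = 1/2 ; C = +0.707107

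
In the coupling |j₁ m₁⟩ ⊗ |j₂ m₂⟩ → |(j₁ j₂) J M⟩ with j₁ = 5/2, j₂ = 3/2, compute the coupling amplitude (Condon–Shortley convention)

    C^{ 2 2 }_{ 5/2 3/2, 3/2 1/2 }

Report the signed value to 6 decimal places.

triangle: 2!·3!·1!/7! = 12/5040
(j±m)!: 4!·1!·2!·1!·4!·0! = 1152
prefactor² = (2J+1)·Δ·N² = 96/7
  k=1: −1/(1!·1!·0!·1!·3!·0!) = -1/6
Σ = -1/6  ⇒  CG² = 96/7·(-1/6)² = 8/21
CG = −√(8/21) = -0.617213

-0.617213  (= −√(8/21))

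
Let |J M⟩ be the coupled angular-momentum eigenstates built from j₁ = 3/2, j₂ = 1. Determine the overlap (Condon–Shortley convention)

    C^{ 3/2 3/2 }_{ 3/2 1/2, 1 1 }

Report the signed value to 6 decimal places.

-0.632456

triangle: 1!×2!×1!/5! = 2/120
(j±m)!: 2!×1!×2!×0!×3!×0! = 24
prefactor² = (2J+1)×Δ×N² = 8/5
  k=1: −1/(1!×0!×0!×1!×2!×0!) = -1/2
Σ = -1/2  ⇒  CG² = 8/5×(-1/2)² = 2/5
CG = −√(2/5) = -0.632456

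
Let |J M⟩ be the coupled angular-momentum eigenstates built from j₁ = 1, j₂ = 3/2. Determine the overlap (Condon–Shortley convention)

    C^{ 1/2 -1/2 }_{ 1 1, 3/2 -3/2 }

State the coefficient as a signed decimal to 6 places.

+0.707107  (= +√(1/2))

j₁+j₂−J=2  J+j₁−j₂=0  J−j₁+j₂=1  j₁+j₂+J+1=4
(j₁±m₁, j₂±m₂, J±M) = (2,0,0,3,0,1)
P² = 2
sum k=0..0:
  [0] +1/2 = 1/2
S = 1/2
C² = P²·S² = 1/2 ; C = +0.707107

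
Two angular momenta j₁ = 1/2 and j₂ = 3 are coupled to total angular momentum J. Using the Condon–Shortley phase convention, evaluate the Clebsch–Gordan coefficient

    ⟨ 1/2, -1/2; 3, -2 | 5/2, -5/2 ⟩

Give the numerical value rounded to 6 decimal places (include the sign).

j₁+j₂−J=1  J+j₁−j₂=0  J−j₁+j₂=5  j₁+j₂+J+1=7
(j₁±m₁, j₂±m₂, J±M) = (0,1,1,5,0,5)
P² = 14400/7
sum k=1..1:
  [1] −1/120 = -1/120
S = -1/120
C² = P²·S² = 1/7 ; C = -0.377964

−√(1/7) = -0.377964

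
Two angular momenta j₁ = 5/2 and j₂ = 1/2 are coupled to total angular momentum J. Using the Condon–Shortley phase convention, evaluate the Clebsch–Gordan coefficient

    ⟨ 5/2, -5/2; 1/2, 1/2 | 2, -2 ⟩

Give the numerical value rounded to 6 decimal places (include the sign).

−√(5/6) ≈ -0.912871

√[5·1!4!0!/6! · 0!5!1!0!0!4!] = √(480)
  +(−1)^1/∏(1,0,4,0,0,0)! = -1/24  (running -1/24)
⟨..|..⟩ = √(480)·(-1/24) = -0.912871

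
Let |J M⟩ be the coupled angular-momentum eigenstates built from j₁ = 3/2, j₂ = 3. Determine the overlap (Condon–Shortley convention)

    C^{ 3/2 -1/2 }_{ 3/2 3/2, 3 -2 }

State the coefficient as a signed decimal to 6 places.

√[4·3!0!3!/7! · 3!0!1!5!1!2!] = √(288/7)
  +(−1)^0/∏(0,3,0,1,0,2)! = 1/12  (running 1/12)
⟨..|..⟩ = √(288/7)·(1/12) = +0.534522

+0.534522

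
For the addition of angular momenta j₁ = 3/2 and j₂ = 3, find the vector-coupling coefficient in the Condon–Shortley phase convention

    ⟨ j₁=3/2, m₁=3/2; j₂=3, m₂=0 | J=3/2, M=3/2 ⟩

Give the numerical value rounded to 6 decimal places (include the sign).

+√(1/35) ≈ +0.169031

√[4·3!0!3!/7! · 3!0!3!3!3!0!] = √(1296/35)
  +(−1)^0/∏(0,3,0,3,0,0)! = 1/36  (running 1/36)
⟨..|..⟩ = √(1296/35)·(1/36) = +0.169031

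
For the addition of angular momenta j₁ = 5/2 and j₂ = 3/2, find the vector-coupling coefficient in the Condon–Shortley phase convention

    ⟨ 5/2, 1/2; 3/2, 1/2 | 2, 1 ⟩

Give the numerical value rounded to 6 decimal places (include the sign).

j₁+j₂−J=2  J+j₁−j₂=3  J−j₁+j₂=1  j₁+j₂+J+1=7
(j₁±m₁, j₂±m₂, J±M) = (3,2,2,1,3,1)
P² = 12/7
sum k=1..2:
  [1] −1/2 = -1/2
  [2] +1/12 = 1/12
S = -5/12
C² = P²·S² = 25/84 ; C = -0.545545

-0.545545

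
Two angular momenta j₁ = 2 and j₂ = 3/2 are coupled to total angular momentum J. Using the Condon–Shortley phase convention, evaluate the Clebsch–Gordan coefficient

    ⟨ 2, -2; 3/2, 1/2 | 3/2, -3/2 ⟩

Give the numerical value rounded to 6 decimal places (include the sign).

+√(2/5) = +0.632456

triangle: 2!·2!·1!/6! = 4/720
(j±m)!: 0!·4!·2!·1!·0!·3! = 288
prefactor² = (2J+1)·Δ·N² = 32/5
  k=2: +1/(2!·0!·2!·0!·0!·1!) = 1/4
Σ = 1/4  ⇒  CG² = 32/5·1/4² = 2/5
CG = +√(2/5) = +0.632456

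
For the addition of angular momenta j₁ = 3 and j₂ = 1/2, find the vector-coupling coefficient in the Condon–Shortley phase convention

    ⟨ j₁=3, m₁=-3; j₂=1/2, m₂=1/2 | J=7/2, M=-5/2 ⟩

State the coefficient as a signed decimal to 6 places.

triangle: 0!·6!·1!/8! = 720/40320
(j±m)!: 0!·6!·1!·0!·1!·6! = 518400
prefactor² = (2J+1)·Δ·N² = 518400/7
  k=0: +1/(0!·0!·6!·1!·0!·0!) = 1/720
Σ = 1/720  ⇒  CG² = 518400/7·1/720² = 1/7
CG = +√(1/7) = +0.377964

+0.377964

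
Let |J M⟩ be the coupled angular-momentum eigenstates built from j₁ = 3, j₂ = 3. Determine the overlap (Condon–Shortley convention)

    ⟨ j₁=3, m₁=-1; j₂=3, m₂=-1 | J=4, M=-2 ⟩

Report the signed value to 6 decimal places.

-0.509647

√[9·2!4!4!/11! · 2!4!2!4!2!6!] = √(331776/385)
  +(−1)^0/∏(0,2,4,2,0,2)! = 1/192  (running 1/192)
  +(−1)^1/∏(1,1,3,1,1,3)! = -1/36  (running -13/576)
  +(−1)^2/∏(2,0,2,0,2,4)! = 1/192  (running -5/288)
⟨..|..⟩ = √(331776/385)·(-5/288) = -0.509647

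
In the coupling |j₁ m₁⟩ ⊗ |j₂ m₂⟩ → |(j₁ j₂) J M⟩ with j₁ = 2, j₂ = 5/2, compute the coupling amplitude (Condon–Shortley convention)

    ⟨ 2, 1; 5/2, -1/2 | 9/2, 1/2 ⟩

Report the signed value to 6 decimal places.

+0.563436

√[10·0!4!5!/10! · 3!1!2!3!5!4!] = √(11520/7)
  +(−1)^0/∏(0,0,1,2,3,3)! = 1/72  (running 1/72)
⟨..|..⟩ = √(11520/7)·(1/72) = +0.563436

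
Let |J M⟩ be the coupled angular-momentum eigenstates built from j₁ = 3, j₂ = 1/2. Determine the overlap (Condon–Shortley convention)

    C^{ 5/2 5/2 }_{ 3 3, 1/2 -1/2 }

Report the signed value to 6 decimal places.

+0.925820

√[6·1!5!0!/7! · 6!0!0!1!5!0!] = √(86400/7)
  +(−1)^0/∏(0,1,0,0,5,0)! = 1/120  (running 1/120)
⟨..|..⟩ = √(86400/7)·(1/120) = +0.925820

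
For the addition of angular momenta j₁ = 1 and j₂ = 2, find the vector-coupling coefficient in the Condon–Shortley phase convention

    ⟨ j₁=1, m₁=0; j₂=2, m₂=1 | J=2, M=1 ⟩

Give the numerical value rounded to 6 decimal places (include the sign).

triangle: 1!×1!×3!/6! = 6/720
(j±m)!: 1!×1!×3!×1!×3!×1! = 36
prefactor² = (2J+1)×Δ×N² = 3/2
  k=0: +1/(0!×1!×1!×3!×0!×0!) = 1/6
  k=1: −1/(1!×0!×0!×2!×1!×1!) = -1/2
Σ = -1/3  ⇒  CG² = 3/2×(-1/3)² = 1/6
CG = −√(1/6) = -0.408248

−√(1/6) ≈ -0.408248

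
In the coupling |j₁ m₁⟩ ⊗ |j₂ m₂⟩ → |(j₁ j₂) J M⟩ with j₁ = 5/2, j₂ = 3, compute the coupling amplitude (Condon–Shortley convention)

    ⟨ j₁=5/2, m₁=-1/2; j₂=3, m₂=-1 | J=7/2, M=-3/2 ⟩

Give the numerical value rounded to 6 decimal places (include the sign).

√[8·2!3!4!/10! · 2!3!2!4!2!5!] = √(3072/35)
  +(−1)^0/∏(0,2,3,2,0,2)! = 1/48  (running 1/48)
  +(−1)^1/∏(1,1,2,1,1,3)! = -1/12  (running -1/16)
  +(−1)^2/∏(2,0,1,0,2,4)! = 1/96  (running -5/96)
⟨..|..⟩ = √(3072/35)·(-5/96) = -0.487950

−√(5/21) = -0.487950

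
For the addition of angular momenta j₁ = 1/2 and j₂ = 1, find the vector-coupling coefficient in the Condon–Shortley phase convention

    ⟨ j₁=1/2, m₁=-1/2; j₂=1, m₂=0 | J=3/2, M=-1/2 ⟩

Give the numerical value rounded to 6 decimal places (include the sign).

+√(2/3) = +0.816497

√[4·0!1!2!/4! · 0!1!1!1!1!2!] = √(2/3)
  +(−1)^0/∏(0,0,1,1,0,1)! = 1  (running 1)
⟨..|..⟩ = √(2/3)·(1) = +0.816497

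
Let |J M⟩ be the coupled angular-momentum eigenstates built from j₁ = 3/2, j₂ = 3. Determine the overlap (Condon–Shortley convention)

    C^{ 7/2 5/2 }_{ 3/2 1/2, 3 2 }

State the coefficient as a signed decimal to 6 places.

-0.377964  (= −√(1/7))

j₁+j₂−J=1  J+j₁−j₂=2  J−j₁+j₂=5  j₁+j₂+J+1=9
(j₁±m₁, j₂±m₂, J±M) = (2,1,5,1,6,1)
P² = 6400/7
sum k=0..1:
  [0] +1/120 = 1/120
  [1] −1/48 = -1/48
S = -1/80
C² = P²·S² = 1/7 ; C = -0.377964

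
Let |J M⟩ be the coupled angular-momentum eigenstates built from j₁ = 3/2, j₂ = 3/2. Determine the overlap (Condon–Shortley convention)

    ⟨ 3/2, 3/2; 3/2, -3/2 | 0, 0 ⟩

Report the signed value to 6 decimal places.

√[1·3!0!0!/4! · 3!0!0!3!0!0!] = √(9)
  +(−1)^0/∏(0,3,0,0,0,0)! = 1/6  (running 1/6)
⟨..|..⟩ = √(9)·(1/6) = +0.500000

+√(1/4) ≈ +0.500000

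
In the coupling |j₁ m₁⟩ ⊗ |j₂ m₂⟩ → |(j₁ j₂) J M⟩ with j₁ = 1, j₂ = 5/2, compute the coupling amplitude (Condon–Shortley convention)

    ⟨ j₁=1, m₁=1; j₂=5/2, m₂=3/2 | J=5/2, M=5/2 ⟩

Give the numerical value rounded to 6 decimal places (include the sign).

j₁+j₂−J=1  J+j₁−j₂=1  J−j₁+j₂=4  j₁+j₂+J+1=7
(j₁±m₁, j₂±m₂, J±M) = (2,0,4,1,5,0)
P² = 1152/7
sum k=0..0:
  [0] +1/24 = 1/24
S = 1/24
C² = P²·S² = 2/7 ; C = +0.534522

+√(2/7) = +0.534522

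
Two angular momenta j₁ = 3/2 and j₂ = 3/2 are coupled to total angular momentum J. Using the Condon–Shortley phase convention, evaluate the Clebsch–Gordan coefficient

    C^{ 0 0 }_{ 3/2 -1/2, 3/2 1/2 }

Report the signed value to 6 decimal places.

+0.500000  (= +√(1/4))

triangle: 3!×0!×0!/4! = 6/24
(j±m)!: 1!×2!×2!×1!×0!×0! = 4
prefactor² = (2J+1)×Δ×N² = 1
  k=2: +1/(2!×1!×0!×0!×0!×0!) = 1/2
Σ = 1/2  ⇒  CG² = 1×1/2² = 1/4
CG = +√(1/4) = +0.500000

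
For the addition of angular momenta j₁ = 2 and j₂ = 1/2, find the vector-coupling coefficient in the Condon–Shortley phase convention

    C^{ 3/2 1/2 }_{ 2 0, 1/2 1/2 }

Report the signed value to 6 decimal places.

triangle: 1!*3!*0!/5! = 6/120
(j±m)!: 2!*2!*1!*0!*2!*1! = 8
prefactor² = (2J+1)*Δ*N² = 8/5
  k=1: −1/(1!*0!*1!*0!*2!*0!) = -1/2
Σ = -1/2  ⇒  CG² = 8/5*(-1/2)² = 2/5
CG = −√(2/5) = -0.632456

−√(2/5) ≈ -0.632456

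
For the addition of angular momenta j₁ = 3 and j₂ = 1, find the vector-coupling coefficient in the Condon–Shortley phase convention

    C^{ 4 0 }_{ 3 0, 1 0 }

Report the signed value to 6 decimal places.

triangle: 0!*6!*2!/9! = 1440/362880
(j±m)!: 3!*3!*1!*1!*4!*4! = 20736
prefactor² = (2J+1)*Δ*N² = 5184/7
  k=0: +1/(0!*0!*3!*1!*3!*1!) = 1/36
Σ = 1/36  ⇒  CG² = 5184/7*1/36² = 4/7
CG = +√(4/7) = +0.755929

+0.755929  (= +√(4/7))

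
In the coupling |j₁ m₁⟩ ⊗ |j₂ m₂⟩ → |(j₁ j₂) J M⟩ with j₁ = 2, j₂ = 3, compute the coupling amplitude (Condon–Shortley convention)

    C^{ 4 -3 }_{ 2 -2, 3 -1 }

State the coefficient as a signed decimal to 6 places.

triangle: 1!×3!×5!/10! = 720/3628800
(j±m)!: 0!×4!×2!×4!×1!×7! = 5806080
prefactor² = (2J+1)×Δ×N² = 10368
  k=1: −1/(1!×0!×3!×1!×0!×4!) = -1/144
Σ = -1/144  ⇒  CG² = 10368×(-1/144)² = 1/2
CG = −√(1/2) = -0.707107

−√(1/2) = -0.707107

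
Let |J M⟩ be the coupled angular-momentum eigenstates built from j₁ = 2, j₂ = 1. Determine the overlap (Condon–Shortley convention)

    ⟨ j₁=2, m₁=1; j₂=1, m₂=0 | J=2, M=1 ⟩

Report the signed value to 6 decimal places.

+0.408248

triangle: 1!*3!*1!/6! = 6/720
(j±m)!: 3!*1!*1!*1!*3!*1! = 36
prefactor² = (2J+1)*Δ*N² = 3/2
  k=0: +1/(0!*1!*1!*1!*2!*0!) = 1/2
  k=1: −1/(1!*0!*0!*0!*3!*1!) = -1/6
Σ = 1/3  ⇒  CG² = 3/2*1/3² = 1/6
CG = +√(1/6) = +0.408248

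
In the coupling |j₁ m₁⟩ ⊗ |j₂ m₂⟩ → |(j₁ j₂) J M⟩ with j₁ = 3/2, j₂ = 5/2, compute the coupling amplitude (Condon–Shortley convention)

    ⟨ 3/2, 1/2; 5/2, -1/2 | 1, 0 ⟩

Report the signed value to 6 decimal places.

−√(3/10) ≈ -0.547723

triangle: 3!*0!*2!/6! = 12/720
(j±m)!: 2!*1!*2!*3!*1!*1! = 24
prefactor² = (2J+1)*Δ*N² = 6/5
  k=1: −1/(1!*2!*0!*1!*0!*1!) = -1/2
Σ = -1/2  ⇒  CG² = 6/5*(-1/2)² = 3/10
CG = −√(3/10) = -0.547723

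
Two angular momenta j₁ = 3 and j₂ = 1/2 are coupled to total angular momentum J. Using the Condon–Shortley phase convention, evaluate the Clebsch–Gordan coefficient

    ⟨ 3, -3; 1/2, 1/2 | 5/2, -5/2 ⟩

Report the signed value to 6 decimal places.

-0.925820

√[6·1!5!0!/7! · 0!6!1!0!0!5!] = √(86400/7)
  +(−1)^1/∏(1,0,5,0,0,0)! = -1/120  (running -1/120)
⟨..|..⟩ = √(86400/7)·(-1/120) = -0.925820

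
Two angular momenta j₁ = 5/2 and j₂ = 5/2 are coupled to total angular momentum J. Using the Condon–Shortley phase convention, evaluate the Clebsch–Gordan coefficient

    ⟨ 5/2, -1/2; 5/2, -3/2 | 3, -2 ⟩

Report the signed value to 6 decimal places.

√[7·2!3!3!/9! · 2!3!1!4!1!5!] = √(48)
  +(−1)^0/∏(0,2,3,1,0,2)! = 1/24  (running 1/24)
  +(−1)^1/∏(1,1,2,0,1,3)! = -1/12  (running -1/24)
⟨..|..⟩ = √(48)·(-1/24) = -0.288675

-0.288675  (= −√(1/12))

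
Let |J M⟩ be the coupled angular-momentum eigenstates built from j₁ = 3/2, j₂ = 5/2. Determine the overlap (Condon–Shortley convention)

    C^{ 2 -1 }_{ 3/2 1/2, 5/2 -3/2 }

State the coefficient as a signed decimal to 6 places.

j₁+j₂−J=2  J+j₁−j₂=1  J−j₁+j₂=3  j₁+j₂+J+1=7
(j₁±m₁, j₂±m₂, J±M) = (2,1,1,4,1,3)
P² = 24/7
sum k=0..1:
  [0] +1/4 = 1/4
  [1] −1/6 = -1/6
S = 1/12
C² = P²·S² = 1/42 ; C = +0.154303

+√(1/42) = +0.154303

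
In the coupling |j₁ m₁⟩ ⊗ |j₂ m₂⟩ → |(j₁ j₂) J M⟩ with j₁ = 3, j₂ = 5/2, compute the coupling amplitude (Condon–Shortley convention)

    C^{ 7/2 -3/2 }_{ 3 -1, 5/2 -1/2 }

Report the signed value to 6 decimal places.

−√(5/21) ≈ -0.487950

triangle: 2!·4!·3!/10! = 288/3628800
(j±m)!: 2!·4!·2!·3!·2!·5! = 138240
prefactor² = (2J+1)·Δ·N² = 3072/35
  k=0: +1/(0!·2!·4!·2!·0!·1!) = 1/96
  k=1: −1/(1!·1!·3!·1!·1!·2!) = -1/12
  k=2: +1/(2!·0!·2!·0!·2!·3!) = 1/48
Σ = -5/96  ⇒  CG² = 3072/35·(-5/96)² = 5/21
CG = −√(5/21) = -0.487950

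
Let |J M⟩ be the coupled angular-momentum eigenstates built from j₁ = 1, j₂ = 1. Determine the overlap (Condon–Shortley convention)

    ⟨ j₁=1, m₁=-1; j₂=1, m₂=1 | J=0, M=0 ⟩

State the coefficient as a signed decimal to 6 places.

√[1·2!0!0!/3! · 0!2!2!0!0!0!] = √(4/3)
  +(−1)^2/∏(2,0,0,0,0,0)! = 1/2  (running 1/2)
⟨..|..⟩ = √(4/3)·(1/2) = +0.577350

+√(1/3) = +0.577350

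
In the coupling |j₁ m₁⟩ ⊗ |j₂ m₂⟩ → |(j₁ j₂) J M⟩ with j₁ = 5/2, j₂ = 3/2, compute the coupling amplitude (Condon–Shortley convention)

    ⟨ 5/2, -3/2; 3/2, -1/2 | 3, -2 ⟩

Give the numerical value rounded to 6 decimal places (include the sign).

−√(1/12) ≈ -0.288675

j₁+j₂−J=1  J+j₁−j₂=4  J−j₁+j₂=2  j₁+j₂+J+1=8
(j₁±m₁, j₂±m₂, J±M) = (1,4,1,2,1,5)
P² = 48
sum k=0..1:
  [0] +1/24 = 1/24
  [1] −1/12 = -1/12
S = -1/24
C² = P²·S² = 1/12 ; C = -0.288675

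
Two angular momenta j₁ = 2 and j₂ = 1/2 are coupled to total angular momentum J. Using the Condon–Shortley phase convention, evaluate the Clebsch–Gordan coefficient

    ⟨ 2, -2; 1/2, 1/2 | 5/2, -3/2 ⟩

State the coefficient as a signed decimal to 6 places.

triangle: 0!×4!×1!/6! = 24/720
(j±m)!: 0!×4!×1!×0!×1!×4! = 576
prefactor² = (2J+1)×Δ×N² = 576/5
  k=0: +1/(0!×0!×4!×1!×0!×0!) = 1/24
Σ = 1/24  ⇒  CG² = 576/5×1/24² = 1/5
CG = +√(1/5) = +0.447214

+0.447214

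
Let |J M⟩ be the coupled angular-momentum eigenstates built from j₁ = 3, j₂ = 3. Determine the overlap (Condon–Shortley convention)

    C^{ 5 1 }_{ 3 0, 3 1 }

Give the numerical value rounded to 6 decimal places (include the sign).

-0.345033

√[11·1!5!5!/12! · 3!3!4!2!6!4!] = √(69120/7)
  +(−1)^0/∏(0,1,3,4,2,1)! = 1/288  (running 1/288)
  +(−1)^1/∏(1,0,2,3,3,2)! = -1/144  (running -1/288)
⟨..|..⟩ = √(69120/7)·(-1/288) = -0.345033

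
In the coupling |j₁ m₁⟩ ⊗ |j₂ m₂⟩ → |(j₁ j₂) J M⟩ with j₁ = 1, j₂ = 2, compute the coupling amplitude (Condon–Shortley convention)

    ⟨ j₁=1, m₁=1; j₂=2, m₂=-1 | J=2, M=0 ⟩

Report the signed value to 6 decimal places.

+0.707107

√[5·1!1!3!/6! · 2!0!1!3!2!2!] = √(2)
  +(−1)^0/∏(0,1,0,1,1,2)! = 1/2  (running 1/2)
⟨..|..⟩ = √(2)·(1/2) = +0.707107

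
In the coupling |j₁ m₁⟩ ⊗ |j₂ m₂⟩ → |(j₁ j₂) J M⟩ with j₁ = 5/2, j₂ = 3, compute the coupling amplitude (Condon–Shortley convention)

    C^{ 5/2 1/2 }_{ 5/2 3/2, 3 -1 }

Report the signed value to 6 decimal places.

j₁+j₂−J=3  J+j₁−j₂=2  J−j₁+j₂=3  j₁+j₂+J+1=9
(j₁±m₁, j₂±m₂, J±M) = (4,1,2,4,3,2)
P² = 576/35
sum k=0..1:
  [0] +1/12 = 1/12
  [1] −1/8 = -1/8
S = -1/24
C² = P²·S² = 1/35 ; C = -0.169031

−√(1/35) ≈ -0.169031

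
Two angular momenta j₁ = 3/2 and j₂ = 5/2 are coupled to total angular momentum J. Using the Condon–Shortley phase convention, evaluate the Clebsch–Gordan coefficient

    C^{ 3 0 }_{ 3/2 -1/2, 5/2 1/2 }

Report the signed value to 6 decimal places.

triangle: 1!·2!·4!/8! = 48/40320
(j±m)!: 1!·2!·3!·2!·3!·3! = 864
prefactor² = (2J+1)·Δ·N² = 36/5
  k=0: +1/(0!·1!·2!·3!·0!·1!) = 1/12
  k=1: −1/(1!·0!·1!·2!·1!·2!) = -1/4
Σ = -1/6  ⇒  CG² = 36/5·(-1/6)² = 1/5
CG = −√(1/5) = -0.447214

−√(1/5) ≈ -0.447214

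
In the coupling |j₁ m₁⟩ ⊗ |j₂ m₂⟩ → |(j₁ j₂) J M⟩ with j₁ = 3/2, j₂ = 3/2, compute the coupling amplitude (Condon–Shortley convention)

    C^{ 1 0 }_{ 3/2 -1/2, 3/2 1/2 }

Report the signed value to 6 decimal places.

-0.223607

triangle: 2!·1!·1!/5! = 2/120
(j±m)!: 1!·2!·2!·1!·1!·1! = 4
prefactor² = (2J+1)·Δ·N² = 1/5
  k=1: −1/(1!·1!·1!·1!·0!·0!) = -1
  k=2: +1/(2!·0!·0!·0!·1!·1!) = 1/2
Σ = -1/2  ⇒  CG² = 1/5·(-1/2)² = 1/20
CG = −√(1/20) = -0.223607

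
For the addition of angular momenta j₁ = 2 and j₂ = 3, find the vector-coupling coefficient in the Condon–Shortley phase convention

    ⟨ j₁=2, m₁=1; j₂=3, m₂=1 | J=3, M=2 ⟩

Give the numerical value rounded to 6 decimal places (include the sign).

−√(1/4) ≈ -0.500000

√[7·2!2!4!/9! · 3!1!4!2!5!1!] = √(64)
  +(−1)^0/∏(0,2,1,4,1,0)! = 1/48  (running 1/48)
  +(−1)^1/∏(1,1,0,3,2,1)! = -1/12  (running -1/16)
⟨..|..⟩ = √(64)·(-1/16) = -0.500000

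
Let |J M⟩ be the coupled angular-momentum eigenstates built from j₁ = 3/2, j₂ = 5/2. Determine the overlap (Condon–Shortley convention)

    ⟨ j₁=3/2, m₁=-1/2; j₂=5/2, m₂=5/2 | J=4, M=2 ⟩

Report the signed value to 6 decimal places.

triangle: 0!·3!·5!/9! = 720/362880
(j±m)!: 1!·2!·5!·0!·6!·2! = 345600
prefactor² = (2J+1)·Δ·N² = 43200/7
  k=0: +1/(0!·0!·2!·5!·1!·0!) = 1/240
Σ = 1/240  ⇒  CG² = 43200/7·1/240² = 3/28
CG = +√(3/28) = +0.327327

+√(3/28) = +0.327327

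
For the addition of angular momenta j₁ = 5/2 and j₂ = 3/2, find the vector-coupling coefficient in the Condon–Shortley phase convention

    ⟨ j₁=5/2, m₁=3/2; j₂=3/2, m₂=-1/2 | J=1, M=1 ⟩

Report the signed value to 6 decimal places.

−√(3/10) = -0.547723

triangle: 3!×2!×0!/6! = 12/720
(j±m)!: 4!×1!×1!×2!×2!×0! = 96
prefactor² = (2J+1)×Δ×N² = 24/5
  k=1: −1/(1!×2!×0!×0!×2!×0!) = -1/4
Σ = -1/4  ⇒  CG² = 24/5×(-1/4)² = 3/10
CG = −√(3/10) = -0.547723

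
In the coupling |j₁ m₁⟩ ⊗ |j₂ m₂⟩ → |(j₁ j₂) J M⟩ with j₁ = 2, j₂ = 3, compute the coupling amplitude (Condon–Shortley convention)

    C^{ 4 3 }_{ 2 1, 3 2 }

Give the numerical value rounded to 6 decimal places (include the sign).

√[9·1!3!5!/10! · 3!1!5!1!7!1!] = √(6480)
  +(−1)^0/∏(0,1,1,5,2,0)! = 1/240  (running 1/240)
  +(−1)^1/∏(1,0,0,4,3,1)! = -1/144  (running -1/360)
⟨..|..⟩ = √(6480)·(-1/360) = -0.223607

-0.223607  (= −√(1/20))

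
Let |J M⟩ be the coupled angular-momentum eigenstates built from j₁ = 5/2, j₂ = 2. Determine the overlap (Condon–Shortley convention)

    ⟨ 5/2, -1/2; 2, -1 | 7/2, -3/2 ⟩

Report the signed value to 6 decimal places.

√[8·1!4!3!/9! · 2!3!1!3!2!5!] = √(384/7)
  +(−1)^0/∏(0,1,3,1,1,2)! = 1/12  (running 1/12)
  +(−1)^1/∏(1,0,2,0,2,3)! = -1/24  (running 1/24)
⟨..|..⟩ = √(384/7)·(1/24) = +0.308607

+√(2/21) = +0.308607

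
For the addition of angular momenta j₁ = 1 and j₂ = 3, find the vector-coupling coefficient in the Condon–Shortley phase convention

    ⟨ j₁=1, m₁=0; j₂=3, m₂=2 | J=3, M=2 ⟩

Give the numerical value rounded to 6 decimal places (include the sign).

−√(1/3) ≈ -0.577350

√[7·1!1!5!/8! · 1!1!5!1!5!1!] = √(300)
  +(−1)^0/∏(0,1,1,5,0,0)! = 1/120  (running 1/120)
  +(−1)^1/∏(1,0,0,4,1,1)! = -1/24  (running -1/30)
⟨..|..⟩ = √(300)·(-1/30) = -0.577350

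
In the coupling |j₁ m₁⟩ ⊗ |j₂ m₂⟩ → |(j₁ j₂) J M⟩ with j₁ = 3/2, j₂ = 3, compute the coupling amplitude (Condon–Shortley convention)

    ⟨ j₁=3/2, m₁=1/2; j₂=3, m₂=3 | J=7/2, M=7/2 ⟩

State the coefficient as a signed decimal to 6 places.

triangle: 1!·2!·5!/9! = 240/362880
(j±m)!: 2!·1!·6!·0!·7!·0! = 7257600
prefactor² = (2J+1)·Δ·N² = 38400
  k=1: −1/(1!·0!·0!·5!·2!·0!) = -1/240
Σ = -1/240  ⇒  CG² = 38400·(-1/240)² = 2/3
CG = −√(2/3) = -0.816497

−√(2/3) = -0.816497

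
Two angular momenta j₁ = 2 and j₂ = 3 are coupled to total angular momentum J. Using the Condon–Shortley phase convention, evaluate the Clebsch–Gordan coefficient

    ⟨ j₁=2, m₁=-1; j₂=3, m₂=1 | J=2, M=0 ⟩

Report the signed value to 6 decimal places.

√[5·3!1!3!/8! · 1!3!4!2!2!2!] = √(36/7)
  +(−1)^2/∏(2,1,1,2,0,1)! = 1/4  (running 1/4)
  +(−1)^3/∏(3,0,0,1,1,2)! = -1/12  (running 1/6)
⟨..|..⟩ = √(36/7)·(1/6) = +0.377964

+√(1/7) = +0.377964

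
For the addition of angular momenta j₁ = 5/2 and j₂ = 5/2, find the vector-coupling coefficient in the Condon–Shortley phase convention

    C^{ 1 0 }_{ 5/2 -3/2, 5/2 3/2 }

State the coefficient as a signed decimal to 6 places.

triangle: 4!×1!×1!/7! = 24/5040
(j±m)!: 1!×4!×4!×1!×1!×1! = 576
prefactor² = (2J+1)×Δ×N² = 288/35
  k=3: −1/(3!×1!×1!×1!×0!×0!) = -1/6
  k=4: +1/(4!×0!×0!×0!×1!×1!) = 1/24
Σ = -1/8  ⇒  CG² = 288/35×(-1/8)² = 9/70
CG = −√(9/70) = -0.358569

−√(9/70) = -0.358569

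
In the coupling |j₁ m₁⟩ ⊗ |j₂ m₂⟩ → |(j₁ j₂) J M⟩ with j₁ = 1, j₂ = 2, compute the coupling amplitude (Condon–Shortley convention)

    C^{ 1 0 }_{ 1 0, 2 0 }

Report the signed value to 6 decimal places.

−√(2/5) ≈ -0.632456

√[3·2!0!2!/5! · 1!1!2!2!1!1!] = √(2/5)
  +(−1)^1/∏(1,1,0,1,0,1)! = -1  (running -1)
⟨..|..⟩ = √(2/5)·(-1) = -0.632456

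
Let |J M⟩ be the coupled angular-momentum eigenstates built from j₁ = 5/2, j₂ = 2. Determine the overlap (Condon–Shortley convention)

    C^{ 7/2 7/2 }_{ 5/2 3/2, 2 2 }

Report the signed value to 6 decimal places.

triangle: 1!×4!×3!/9! = 144/362880
(j±m)!: 4!×1!×4!×0!×7!×0! = 2903040
prefactor² = (2J+1)×Δ×N² = 9216
  k=1: −1/(1!×0!×0!×3!×4!×0!) = -1/144
Σ = -1/144  ⇒  CG² = 9216×(-1/144)² = 4/9
CG = −√(4/9) = -0.666667

-0.666667  (= −√(4/9))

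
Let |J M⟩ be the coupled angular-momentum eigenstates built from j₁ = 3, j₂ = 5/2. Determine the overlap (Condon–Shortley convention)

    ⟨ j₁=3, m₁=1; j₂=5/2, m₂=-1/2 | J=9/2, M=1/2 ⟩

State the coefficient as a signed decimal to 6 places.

j₁+j₂−J=1  J+j₁−j₂=5  J−j₁+j₂=4  j₁+j₂+J+1=11
(j₁±m₁, j₂±m₂, J±M) = (4,2,2,3,5,4)
P² = 92160/77
sum k=0..1:
  [0] +1/48 = 1/48
  [1] −1/144 = -1/144
S = 1/72
C² = P²·S² = 160/693 ; C = +0.480500

+√(160/693) ≈ +0.480500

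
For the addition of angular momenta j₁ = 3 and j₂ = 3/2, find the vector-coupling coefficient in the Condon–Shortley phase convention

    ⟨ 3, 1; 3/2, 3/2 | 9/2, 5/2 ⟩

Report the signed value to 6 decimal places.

+0.645497  (= +√(5/12))

triangle: 0!×6!×3!/10! = 4320/3628800
(j±m)!: 4!×2!×3!×0!×7!×2! = 2903040
prefactor² = (2J+1)×Δ×N² = 34560
  k=0: +1/(0!×0!×2!×3!×4!×0!) = 1/288
Σ = 1/288  ⇒  CG² = 34560×1/288² = 5/12
CG = +√(5/12) = +0.645497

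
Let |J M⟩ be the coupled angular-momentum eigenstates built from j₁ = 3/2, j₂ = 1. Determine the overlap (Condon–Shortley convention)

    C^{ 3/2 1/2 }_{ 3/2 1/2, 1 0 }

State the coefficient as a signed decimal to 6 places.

√[4·1!2!1!/5! · 2!1!1!1!2!1!] = √(4/15)
  +(−1)^0/∏(0,1,1,1,1,0)! = 1  (running 1)
  +(−1)^1/∏(1,0,0,0,2,1)! = -1/2  (running 1/2)
⟨..|..⟩ = √(4/15)·(1/2) = +0.258199

+√(1/15) ≈ +0.258199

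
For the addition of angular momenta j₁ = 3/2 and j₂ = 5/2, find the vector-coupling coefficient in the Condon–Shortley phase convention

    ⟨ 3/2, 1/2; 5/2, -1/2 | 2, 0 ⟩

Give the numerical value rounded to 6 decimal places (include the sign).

√[5·2!1!3!/7! · 2!1!2!3!2!2!] = √(8/7)
  +(−1)^0/∏(0,2,1,2,0,1)! = 1/4  (running 1/4)
  +(−1)^1/∏(1,1,0,1,1,2)! = -1/2  (running -1/4)
⟨..|..⟩ = √(8/7)·(-1/4) = -0.267261

−√(1/14) = -0.267261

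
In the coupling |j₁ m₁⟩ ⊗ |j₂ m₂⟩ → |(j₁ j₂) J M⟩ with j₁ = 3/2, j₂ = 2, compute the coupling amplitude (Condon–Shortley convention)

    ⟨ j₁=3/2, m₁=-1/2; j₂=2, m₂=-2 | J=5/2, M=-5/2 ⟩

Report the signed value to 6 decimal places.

√[6·1!2!3!/7! · 1!2!0!4!0!5!] = √(576/7)
  +(−1)^0/∏(0,1,2,0,0,3)! = 1/12  (running 1/12)
⟨..|..⟩ = √(576/7)·(1/12) = +0.755929

+√(4/7) ≈ +0.755929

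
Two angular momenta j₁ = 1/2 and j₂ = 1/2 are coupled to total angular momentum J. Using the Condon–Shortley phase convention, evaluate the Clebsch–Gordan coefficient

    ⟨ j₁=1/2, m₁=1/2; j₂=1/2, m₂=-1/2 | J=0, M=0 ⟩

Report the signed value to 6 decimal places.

√[1·1!0!0!/2! · 1!0!0!1!0!0!] = √(1/2)
  +(−1)^0/∏(0,1,0,0,0,0)! = 1  (running 1)
⟨..|..⟩ = √(1/2)·(1) = +0.707107

+√(1/2) = +0.707107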